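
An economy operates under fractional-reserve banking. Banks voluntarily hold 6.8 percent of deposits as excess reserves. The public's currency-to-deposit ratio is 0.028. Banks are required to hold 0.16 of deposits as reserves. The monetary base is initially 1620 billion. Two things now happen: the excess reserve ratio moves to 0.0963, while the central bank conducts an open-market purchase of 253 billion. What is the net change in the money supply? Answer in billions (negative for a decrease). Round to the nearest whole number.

Before: m₁ = (1 + 0.028) / (0.16 + 0.068 + 0.028) ≈ 4.01562, MB₁ = 1620, so M₁ = 4.01562 × 1620 = 6505.3044 billion.
After: m₂ = (1 + 0.028) / (0.16 + 0.0963 + 0.028) ≈ 3.61590, MB₂ = 1620 + 253 = 1873, so M₂ = 3.61590 × 1873 = 6772.5807 billion.
ΔM = M₂ − M₁ = 6772.5807 − 6505.3044 = 267.2763 billion.

267 billion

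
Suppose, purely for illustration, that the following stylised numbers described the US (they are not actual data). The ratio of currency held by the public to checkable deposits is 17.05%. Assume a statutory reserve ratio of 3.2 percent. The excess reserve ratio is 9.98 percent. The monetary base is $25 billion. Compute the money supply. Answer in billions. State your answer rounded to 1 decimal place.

The money multiplier is m = (1 + c) / (rr + e + c) = (1 + 0.1705) / (0.032 + 0.0998 + 0.1705) ≈ 3.8720.
So M = m × MB = 3.8720 × 25 = 96.8 billion.

$96.8 billion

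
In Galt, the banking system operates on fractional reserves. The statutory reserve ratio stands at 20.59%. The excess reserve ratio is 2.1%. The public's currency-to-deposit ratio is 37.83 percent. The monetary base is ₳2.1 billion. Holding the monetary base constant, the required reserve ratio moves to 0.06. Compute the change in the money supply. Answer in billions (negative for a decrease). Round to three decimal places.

Initially m₁ = (1 + 0.3783) / (0.2059 + 0.021 + 0.3783) ≈ 2.27743, so M₁ = 2.27743 × 2.1 ≈ 4.7826 billion.
After the change m₂ = (1 + 0.3783) / (0.06 + 0.021 + 0.3783) ≈ 3.00087, so M₂ = 3.00087 × 2.1 ≈ 6.3018 billion.
ΔM = M₂ − M₁ = 6.3018 − 4.7826 = 1.5192 billion.

₳1.519 billion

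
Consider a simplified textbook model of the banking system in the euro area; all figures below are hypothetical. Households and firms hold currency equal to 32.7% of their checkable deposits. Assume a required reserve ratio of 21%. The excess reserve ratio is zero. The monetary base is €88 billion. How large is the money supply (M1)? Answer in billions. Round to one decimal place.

€217.5 billion

The money multiplier is m = (1 + c) / (rr + c) = (1 + 0.327) / (0.21 + 0.327) ≈ 2.4711.
So M = m × MB = 2.4711 × 88 = 217.4568 billion.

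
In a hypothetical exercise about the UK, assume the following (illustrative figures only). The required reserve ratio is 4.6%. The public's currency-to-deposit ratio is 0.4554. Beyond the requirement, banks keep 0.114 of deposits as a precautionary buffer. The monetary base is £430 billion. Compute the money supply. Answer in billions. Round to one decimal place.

The money multiplier is m = (1 + c) / (rr + e + c) = (1 + 0.4554) / (0.046 + 0.114 + 0.4554) ≈ 2.36497.
So M = m × MB = 2.36497 × 430 = 1016.9371 billion.

£1016.9 billion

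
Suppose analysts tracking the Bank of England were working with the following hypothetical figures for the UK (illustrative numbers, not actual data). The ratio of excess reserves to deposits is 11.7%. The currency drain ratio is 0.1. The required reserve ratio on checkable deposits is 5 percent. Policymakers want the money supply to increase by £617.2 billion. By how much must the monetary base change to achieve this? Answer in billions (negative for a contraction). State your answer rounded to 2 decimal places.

The money multiplier is m = (1 + c) / (rr + e + c) = (1 + 0.1) / (0.05 + 0.117 + 0.1) ≈ 4.119850.
ΔMB = ΔM / m = (+617.2) / 4.119850 ≈ 149.8113 billion.

£149.81 billion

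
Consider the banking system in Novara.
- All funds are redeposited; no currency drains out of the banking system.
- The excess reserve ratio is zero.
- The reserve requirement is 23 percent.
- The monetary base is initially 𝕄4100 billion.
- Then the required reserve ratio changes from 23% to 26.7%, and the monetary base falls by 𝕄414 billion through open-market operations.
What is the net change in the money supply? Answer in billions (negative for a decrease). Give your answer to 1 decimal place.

Before: m₁ = 1 / (0.23) ≈ 4.347826, MB₁ = 4100, so M₁ = 4.347826 × 4100 = 17826.0866 billion.
After: m₂ = 1 / (0.267) ≈ 3.745318, MB₂ = 4100 − 414 = 3686, so M₂ = 3.745318 × 3686 ≈ 13805.2421 billion.
ΔM = M₂ − M₁ = 13805.2421 − 17826.0866 = -4020.8445 billion.

-4020.8 billion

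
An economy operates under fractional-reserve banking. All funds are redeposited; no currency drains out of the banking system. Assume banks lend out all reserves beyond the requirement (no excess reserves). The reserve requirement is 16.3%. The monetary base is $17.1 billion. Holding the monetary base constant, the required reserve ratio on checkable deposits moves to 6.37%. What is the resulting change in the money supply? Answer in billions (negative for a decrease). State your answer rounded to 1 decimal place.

Initially m₁ = 1 / (0.163) ≈ 6.1350, so M₁ = 6.1350 × 17.1 = 104.9085 billion.
After the change m₂ = 1 / (0.0637) ≈ 15.6986, so M₂ = 15.6986 × 17.1 ≈ 268.4461 billion.
ΔM = M₂ − M₁ = 268.4461 − 104.9085 = 163.5376 billion.

$163.5 billion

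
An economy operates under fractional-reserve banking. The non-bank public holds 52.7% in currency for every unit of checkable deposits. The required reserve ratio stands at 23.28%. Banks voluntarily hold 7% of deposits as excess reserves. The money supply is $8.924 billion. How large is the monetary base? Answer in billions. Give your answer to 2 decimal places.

The money multiplier is m = (1 + c) / (rr + e + c) = (1 + 0.527) / (0.2328 + 0.07 + 0.527) ≈ 1.8402.
MB = M / m = 8.924 / 1.8402 ≈ 4.8495 billion.

$4.85 billion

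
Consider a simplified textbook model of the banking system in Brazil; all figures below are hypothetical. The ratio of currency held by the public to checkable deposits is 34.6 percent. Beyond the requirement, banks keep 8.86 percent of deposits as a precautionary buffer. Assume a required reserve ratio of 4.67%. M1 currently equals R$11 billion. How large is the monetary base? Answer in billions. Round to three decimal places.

R$3.933 billion

The money multiplier is m = (1 + c) / (rr + e + c) = (1 + 0.346) / (0.0467 + 0.0886 + 0.346) ≈ 2.796593.
MB = M / m = 11 / 2.796593 ≈ 3.9334 billion.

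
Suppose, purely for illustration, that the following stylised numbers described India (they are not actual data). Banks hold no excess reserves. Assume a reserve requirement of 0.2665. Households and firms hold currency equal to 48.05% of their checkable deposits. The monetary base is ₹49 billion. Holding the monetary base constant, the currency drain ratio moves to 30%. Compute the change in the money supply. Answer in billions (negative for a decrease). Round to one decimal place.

₹15.3 billion

Initially m₁ = (1 + 0.4805) / (0.2665 + 0.4805) ≈ 1.9819, so M₁ = 1.9819 × 49 = 97.1131 billion.
After the change m₂ = (1 + 0.3) / (0.2665 + 0.3) ≈ 2.2948, so M₂ = 2.2948 × 49 = 112.4452 billion.
ΔM = M₂ − M₁ = 112.4452 − 97.1131 = 15.3321 billion.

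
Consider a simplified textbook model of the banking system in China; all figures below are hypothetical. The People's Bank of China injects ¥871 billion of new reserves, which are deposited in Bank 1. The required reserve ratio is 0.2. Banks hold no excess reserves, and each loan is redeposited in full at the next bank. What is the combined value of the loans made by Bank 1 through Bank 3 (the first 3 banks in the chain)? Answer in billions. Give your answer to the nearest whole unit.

¥1700 billion

Bank i lends (1 − rr)^i of the original deposit: Bank 1 lends 871·0.8000 = 696.8000, Bank 2 lends 871·0.8000² = 557.4400, and so on.
Summing a geometric series: total = 871·[0.8000·(1 − 0.8000^3) / (1 − 0.8000)] = 1700.1920 billion.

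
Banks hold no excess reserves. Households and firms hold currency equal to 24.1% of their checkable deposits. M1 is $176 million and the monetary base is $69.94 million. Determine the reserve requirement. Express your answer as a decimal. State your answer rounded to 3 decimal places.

Using m = M/MB = 176/69.94 ≈ 2.516443. Since m = (1 + c)/(c + rr + e), the denominator satisfies c + rr + e = (1 + c)/m = (1 + 0.241) / 2.516443 ≈ 0.493156.
With c = 0.241 and e = 0, the reserve requirement is 0.493156 − 0.241 − 0 = 0.252156.

0.252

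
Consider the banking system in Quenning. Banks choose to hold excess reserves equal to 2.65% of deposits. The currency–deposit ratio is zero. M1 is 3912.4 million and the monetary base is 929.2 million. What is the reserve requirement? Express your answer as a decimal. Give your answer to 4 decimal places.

0.2110

Using m = M/MB = 3912.4/929.2 ≈ 4.210504. Since m = (1 + c)/(c + rr + e), the denominator satisfies c + rr + e = (1 + c)/m = (1 + 0) / 4.210504 ≈ 0.237501.
With c = 0 and e = 0.0265, the reserve requirement is 0.237501 − 0 − 0.0265 = 0.211001.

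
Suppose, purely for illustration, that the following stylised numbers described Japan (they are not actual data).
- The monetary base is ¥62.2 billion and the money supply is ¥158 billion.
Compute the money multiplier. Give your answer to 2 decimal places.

The money multiplier is m = M / MB = 158 / 62.2 ≈ 2.54019.

2.54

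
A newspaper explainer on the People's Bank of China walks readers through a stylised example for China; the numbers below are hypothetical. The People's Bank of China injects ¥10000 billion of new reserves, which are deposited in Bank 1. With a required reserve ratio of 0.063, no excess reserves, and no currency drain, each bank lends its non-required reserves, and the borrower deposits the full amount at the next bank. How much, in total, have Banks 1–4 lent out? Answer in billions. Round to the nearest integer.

Bank i lends (1 − rr)^i of the original deposit: Bank 1 lends 10000·0.9370 = 9370.0000, Bank 2 lends 10000·0.9370² = 8779.6900, and so on.
Summing a geometric series: total = 10000·[0.9370·(1 − 0.9370^4) / (1 − 0.9370)] ≈ 34084.5552 billion.

¥34085 billion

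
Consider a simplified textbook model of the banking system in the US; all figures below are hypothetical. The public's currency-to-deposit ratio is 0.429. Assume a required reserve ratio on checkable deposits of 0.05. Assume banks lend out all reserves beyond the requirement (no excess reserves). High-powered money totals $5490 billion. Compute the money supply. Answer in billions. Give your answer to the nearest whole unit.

$16378 billion

The money multiplier is m = (1 + c) / (rr + c) = (1 + 0.429) / (0.05 + 0.429) ≈ 2.98330.
So M = m × MB = 2.98330 × 5490 = 16378.317 billion.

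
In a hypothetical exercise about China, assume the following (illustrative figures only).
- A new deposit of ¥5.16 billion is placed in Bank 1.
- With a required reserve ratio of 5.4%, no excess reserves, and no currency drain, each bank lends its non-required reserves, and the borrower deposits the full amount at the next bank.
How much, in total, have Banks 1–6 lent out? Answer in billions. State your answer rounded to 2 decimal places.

Bank i lends (1 − rr)^i of the original deposit: Bank 1 lends 5.16·0.9460 ≈ 4.8814, Bank 2 lends 5.16·0.9460² ≈ 4.6178, and so on.
Summing a geometric series: total = 5.16·[0.9460·(1 − 0.9460^6) / (1 − 0.9460)] ≈ 25.6077 billion.

¥25.61 billion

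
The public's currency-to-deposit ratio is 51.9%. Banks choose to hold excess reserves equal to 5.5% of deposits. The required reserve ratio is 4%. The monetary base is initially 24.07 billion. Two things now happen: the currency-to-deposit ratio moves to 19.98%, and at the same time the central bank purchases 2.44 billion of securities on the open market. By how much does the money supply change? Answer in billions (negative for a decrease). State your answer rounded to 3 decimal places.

48.345 billion

Before: m₁ = (1 + 0.519) / (0.04 + 0.055 + 0.519) ≈ 2.473941, MB₁ = 24.07, so M₁ = 2.473941 × 24.07 ≈ 59.5478 billion.
After: m₂ = (1 + 0.1998) / (0.04 + 0.055 + 0.1998) ≈ 4.069878, MB₂ = 24.07 + 2.44 = 26.51, so M₂ = 4.069878 × 26.51 ≈ 107.8925 billion.
ΔM = M₂ − M₁ = 107.8925 − 59.5478 = 48.3447 billion.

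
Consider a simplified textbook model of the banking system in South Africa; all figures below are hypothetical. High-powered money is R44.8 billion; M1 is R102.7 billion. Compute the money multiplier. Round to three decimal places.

The money multiplier is m = M / MB = 102.7 / 44.8 ≈ 2.29241.

2.292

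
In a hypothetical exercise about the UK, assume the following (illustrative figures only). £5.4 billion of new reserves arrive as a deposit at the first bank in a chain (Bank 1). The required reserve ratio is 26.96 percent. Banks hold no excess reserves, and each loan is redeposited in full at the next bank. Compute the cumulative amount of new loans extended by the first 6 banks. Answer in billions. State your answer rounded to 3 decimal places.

£12.408 billion

Bank i lends (1 − rr)^i of the original deposit: Bank 1 lends 5.4·0.7304 ≈ 3.9442, Bank 2 lends 5.4·0.7304² ≈ 2.8808, and so on.
Summing a geometric series: total = 5.4·[0.7304·(1 − 0.7304^6) / (1 − 0.7304)] ≈ 12.4084 billion.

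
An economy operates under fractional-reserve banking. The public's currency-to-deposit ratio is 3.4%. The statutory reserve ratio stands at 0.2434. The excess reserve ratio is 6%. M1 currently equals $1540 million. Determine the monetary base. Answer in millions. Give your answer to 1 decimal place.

$502.5 million

The money multiplier is m = (1 + c) / (rr + e + c) = (1 + 0.034) / (0.2434 + 0.06 + 0.034) ≈ 3.064612.
MB = M / m = 1540 / 3.064612 ≈ 502.5106 million.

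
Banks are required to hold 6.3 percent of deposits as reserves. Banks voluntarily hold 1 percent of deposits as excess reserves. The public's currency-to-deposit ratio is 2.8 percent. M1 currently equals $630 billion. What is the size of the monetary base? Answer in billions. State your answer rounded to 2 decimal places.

$61.90 billion

The money multiplier is m = (1 + c) / (rr + e + c) = (1 + 0.028) / (0.063 + 0.01 + 0.028) ≈ 10.178218.
MB = M / m = 630 / 10.178218 ≈ 61.8969 billion.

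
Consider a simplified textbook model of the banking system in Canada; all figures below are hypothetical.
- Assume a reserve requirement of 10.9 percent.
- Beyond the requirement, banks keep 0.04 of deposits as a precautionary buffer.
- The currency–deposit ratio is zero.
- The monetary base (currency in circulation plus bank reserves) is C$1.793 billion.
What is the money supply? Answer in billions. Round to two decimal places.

C$12.03 billion

The money multiplier is m = 1 / (rr + e) = 1 / (0.109 + 0.04) ≈ 6.7114.
So M = m × MB = 6.7114 × 1.793 ≈ 12.0335 billion.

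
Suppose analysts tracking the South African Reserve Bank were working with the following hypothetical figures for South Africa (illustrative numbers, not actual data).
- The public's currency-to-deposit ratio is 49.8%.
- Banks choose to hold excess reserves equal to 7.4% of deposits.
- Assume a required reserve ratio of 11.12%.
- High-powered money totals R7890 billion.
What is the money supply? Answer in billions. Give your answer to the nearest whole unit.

The money multiplier is m = (1 + c) / (rr + e + c) = (1 + 0.498) / (0.1112 + 0.074 + 0.498) ≈ 2.19262.
So M = m × MB = 2.19262 × 7890 = 17299.7718 billion.

R17300 billion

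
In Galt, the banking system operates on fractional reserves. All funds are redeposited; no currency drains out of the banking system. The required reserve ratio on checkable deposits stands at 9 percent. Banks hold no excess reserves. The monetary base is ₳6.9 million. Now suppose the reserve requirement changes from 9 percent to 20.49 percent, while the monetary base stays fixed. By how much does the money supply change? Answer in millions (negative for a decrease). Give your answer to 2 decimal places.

-42.99 million

Initially m₁ = 1 / (0.09) ≈ 11.1111, so M₁ = 11.1111 × 6.9 ≈ 76.6666 million.
After the change m₂ = 1 / (0.2049) ≈ 4.8804, so M₂ = 4.8804 × 6.9 ≈ 33.6748 million.
ΔM = M₂ − M₁ = 33.6748 − 76.6666 = -42.9918 million.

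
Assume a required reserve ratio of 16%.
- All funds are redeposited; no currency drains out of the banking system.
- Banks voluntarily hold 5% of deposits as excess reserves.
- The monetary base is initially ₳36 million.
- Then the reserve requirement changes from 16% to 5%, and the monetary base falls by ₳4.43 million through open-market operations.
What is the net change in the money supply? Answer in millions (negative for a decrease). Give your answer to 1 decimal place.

₳144.3 million

Before: m₁ = 1 / (0.16 + 0.05) ≈ 4.7619, MB₁ = 36, so M₁ = 4.7619 × 36 = 171.4284 million.
After: m₂ = 1 / (0.05 + 0.05) = 10, MB₂ = 36 − 4.43 = 31.57, so M₂ = 10 × 31.57 = 315.7 million.
ΔM = M₂ − M₁ = 315.7 − 171.4284 = 144.2716 million.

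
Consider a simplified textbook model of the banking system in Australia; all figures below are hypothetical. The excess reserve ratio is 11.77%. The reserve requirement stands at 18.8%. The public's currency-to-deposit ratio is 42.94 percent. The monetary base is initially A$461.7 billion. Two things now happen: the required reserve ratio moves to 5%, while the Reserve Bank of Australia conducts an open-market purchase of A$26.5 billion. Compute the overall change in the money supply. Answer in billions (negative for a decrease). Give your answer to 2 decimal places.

Before: m₁ = (1 + 0.4294) / (0.188 + 0.1177 + 0.4294) ≈ 1.944497, MB₁ = 461.7, so M₁ = 1.944497 × 461.7 ≈ 897.7743 billion.
After: m₂ = (1 + 0.4294) / (0.05 + 0.1177 + 0.4294) ≈ 2.393904, MB₂ = 461.7 + 26.5 = 488.2, so M₂ = 2.393904 × 488.2 ≈ 1168.7039 billion.
ΔM = M₂ − M₁ = 1168.7039 − 897.7743 = 270.9296 billion.

A$270.93 billion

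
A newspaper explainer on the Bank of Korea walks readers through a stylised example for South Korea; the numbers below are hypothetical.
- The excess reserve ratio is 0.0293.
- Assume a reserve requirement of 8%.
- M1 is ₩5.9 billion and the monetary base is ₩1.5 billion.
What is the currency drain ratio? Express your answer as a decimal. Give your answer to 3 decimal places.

Using m = M/MB = 5.9/1.5 ≈ 3.933333. From m = (1 + c)/(c + rr + e), rearranging gives 1 + c = m·(c + rr + e), so c·(1 − m) = m·(rr + e) − 1.
Hence c = [m·(rr + e) − 1]/(1 − m) = [3.933333 × (0.08 + 0.0293) − 1] / (1 − 3.933333) ≈ 0.194348.

0.194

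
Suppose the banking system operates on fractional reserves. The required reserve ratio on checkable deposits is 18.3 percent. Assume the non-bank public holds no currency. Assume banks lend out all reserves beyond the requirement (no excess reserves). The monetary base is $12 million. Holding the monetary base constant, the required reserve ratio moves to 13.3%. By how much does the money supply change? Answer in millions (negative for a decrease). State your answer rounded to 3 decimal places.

$24.652 million

Initially m₁ = 1 / (0.183) ≈ 5.464481, so M₁ = 5.464481 × 12 ≈ 65.5738 million.
After the change m₂ = 1 / (0.133) ≈ 7.518797, so M₂ = 7.518797 × 12 ≈ 90.2256 million.
ΔM = M₂ − M₁ = 90.2256 − 65.5738 = 24.6518 million.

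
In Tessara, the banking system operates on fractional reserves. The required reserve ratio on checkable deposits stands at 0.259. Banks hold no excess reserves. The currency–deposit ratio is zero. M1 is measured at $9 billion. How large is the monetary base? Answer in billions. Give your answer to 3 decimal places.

$2.331 billion

With no currency drain and no excess reserves, the money multiplier is m = 1/rr = 1/0.259 ≈ 3.86100.
The monetary base is MB = M / m = 9 / 3.86100 ≈ 2.331 billion.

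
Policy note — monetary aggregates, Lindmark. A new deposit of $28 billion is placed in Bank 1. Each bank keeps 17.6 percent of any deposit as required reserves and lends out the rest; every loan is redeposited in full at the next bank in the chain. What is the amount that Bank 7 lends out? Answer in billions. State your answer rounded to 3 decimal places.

$7.222 billion

Each bank lends a fraction (1 − rr) = 0.8240 of the deposit it receives, so Bank 7 receives 28·0.8240^6 and lends 28·0.8240^7 ≈ 7.2219 billion.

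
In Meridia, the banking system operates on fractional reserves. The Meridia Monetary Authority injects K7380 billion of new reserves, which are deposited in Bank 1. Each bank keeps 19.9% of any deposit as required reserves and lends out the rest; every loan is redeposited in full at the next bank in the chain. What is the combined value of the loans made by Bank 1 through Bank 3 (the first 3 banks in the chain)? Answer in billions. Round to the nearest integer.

K14439 billion

Bank i lends (1 − rr)^i of the original deposit: Bank 1 lends 7380·0.8010 = 5911.3800, Bank 2 lends 7380·0.8010² ≈ 4735.0154, and so on.
Summing a geometric series: total = 7380·[0.8010·(1 − 0.8010^3) / (1 − 0.8010)] ≈ 14439.1427 billion.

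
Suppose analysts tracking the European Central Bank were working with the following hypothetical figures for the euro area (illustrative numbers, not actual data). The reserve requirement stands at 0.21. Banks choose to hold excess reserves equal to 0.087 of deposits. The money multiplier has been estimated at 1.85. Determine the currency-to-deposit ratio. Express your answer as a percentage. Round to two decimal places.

53.01%

Using m = 1.85. From m = (1 + c)/(c + rr + e), rearranging gives 1 + c = m·(c + rr + e), so c·(1 − m) = m·(rr + e) − 1.
Hence c = [m·(rr + e) − 1]/(1 − m) = [1.85 × (0.21 + 0.087) − 1] / (1 − 1.85) ≈ 0.530059.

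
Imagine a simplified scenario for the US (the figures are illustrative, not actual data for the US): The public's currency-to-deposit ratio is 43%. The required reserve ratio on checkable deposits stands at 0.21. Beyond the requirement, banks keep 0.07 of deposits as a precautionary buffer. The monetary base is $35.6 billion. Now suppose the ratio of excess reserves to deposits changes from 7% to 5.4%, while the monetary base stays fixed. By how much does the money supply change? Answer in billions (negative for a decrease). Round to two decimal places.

Initially m₁ = (1 + 0.43) / (0.21 + 0.07 + 0.43) ≈ 2.01408, so M₁ = 2.01408 × 35.6 ≈ 71.7012 billion.
After the change m₂ = (1 + 0.43) / (0.21 + 0.054 + 0.43) ≈ 2.06052, so M₂ = 2.06052 × 35.6 ≈ 73.3545 billion.
ΔM = M₂ − M₁ = 73.3545 − 71.7012 = 1.6533 billion.

$1.65 billion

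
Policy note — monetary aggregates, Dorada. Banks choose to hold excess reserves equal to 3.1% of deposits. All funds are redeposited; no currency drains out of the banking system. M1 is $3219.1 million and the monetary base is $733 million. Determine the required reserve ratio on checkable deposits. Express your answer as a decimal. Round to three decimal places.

Using m = M/MB = 3219.1/733 ≈ 4.391678. Since m = (1 + c)/(c + rr + e), the denominator satisfies c + rr + e = (1 + c)/m = (1 + 0) / 4.391678 ≈ 0.227703.
With c = 0 and e = 0.031, the required reserve ratio on checkable deposits is 0.227703 − 0 − 0.031 = 0.196703.

0.197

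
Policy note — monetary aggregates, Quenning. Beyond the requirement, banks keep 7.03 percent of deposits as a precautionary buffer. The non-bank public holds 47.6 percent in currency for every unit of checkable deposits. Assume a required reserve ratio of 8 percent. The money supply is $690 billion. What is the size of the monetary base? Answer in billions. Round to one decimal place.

$292.8 billion

The money multiplier is m = (1 + c) / (rr + e + c) = (1 + 0.476) / (0.08 + 0.0703 + 0.476) ≈ 2.35670.
MB = M / m = 690 / 2.35670 ≈ 292.7823 billion.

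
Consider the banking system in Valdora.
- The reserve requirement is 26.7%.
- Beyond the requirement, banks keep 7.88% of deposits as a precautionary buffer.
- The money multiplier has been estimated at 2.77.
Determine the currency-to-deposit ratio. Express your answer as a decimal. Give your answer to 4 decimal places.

Using m = 2.77. From m = (1 + c)/(c + rr + e), rearranging gives 1 + c = m·(c + rr + e), so c·(1 − m) = m·(rr + e) − 1.
Hence c = [m·(rr + e) − 1]/(1 − m) = [2.77 × (0.267 + 0.0788) − 1] / (1 − 2.77) ≈ 0.023805.

0.0238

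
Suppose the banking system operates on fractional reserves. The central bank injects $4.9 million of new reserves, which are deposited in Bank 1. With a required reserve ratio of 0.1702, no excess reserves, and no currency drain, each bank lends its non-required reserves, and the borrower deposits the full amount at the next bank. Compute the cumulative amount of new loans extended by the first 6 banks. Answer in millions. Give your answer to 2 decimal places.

Bank i lends (1 − rr)^i of the original deposit: Bank 1 lends 4.9·0.8298 ≈ 4.0660, Bank 2 lends 4.9·0.8298² ≈ 3.3740, and so on.
Summing a geometric series: total = 4.9·[0.8298·(1 − 0.8298^6) / (1 − 0.8298)] ≈ 16.0905 million.

$16.09 million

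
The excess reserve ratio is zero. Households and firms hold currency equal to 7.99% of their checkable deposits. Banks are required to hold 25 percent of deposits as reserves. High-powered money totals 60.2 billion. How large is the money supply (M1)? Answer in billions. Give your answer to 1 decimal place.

The money multiplier is m = (1 + c) / (rr + c) = (1 + 0.0799) / (0.25 + 0.0799) ≈ 3.2734.
So M = m × MB = 3.2734 × 60.2 ≈ 197.0587 billion.

197.1 billion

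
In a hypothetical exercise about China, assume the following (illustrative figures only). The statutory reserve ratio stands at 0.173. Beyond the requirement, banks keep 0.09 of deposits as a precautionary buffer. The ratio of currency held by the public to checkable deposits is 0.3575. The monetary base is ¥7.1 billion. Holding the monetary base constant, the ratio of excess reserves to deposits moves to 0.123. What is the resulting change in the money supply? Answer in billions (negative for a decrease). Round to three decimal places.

Initially m₁ = (1 + 0.3575) / (0.173 + 0.09 + 0.3575) ≈ 2.18775, so M₁ = 2.18775 × 7.1 ≈ 15.533 billion.
After the change m₂ = (1 + 0.3575) / (0.173 + 0.123 + 0.3575) ≈ 2.07728, so M₂ = 2.07728 × 7.1 ≈ 14.7487 billion.
ΔM = M₂ − M₁ = 14.7487 − 15.533 = -0.7843 billion.

-0.784 billion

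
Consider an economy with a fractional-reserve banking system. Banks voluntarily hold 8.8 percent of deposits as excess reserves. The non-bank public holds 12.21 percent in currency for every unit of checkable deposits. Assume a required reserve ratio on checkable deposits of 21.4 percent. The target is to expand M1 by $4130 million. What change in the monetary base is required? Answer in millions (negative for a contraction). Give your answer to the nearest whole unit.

The money multiplier is m = (1 + c) / (rr + e + c) = (1 + 0.1221) / (0.214 + 0.088 + 0.1221) ≈ 2.64584.
ΔMB = ΔM / m = (+4130) / 2.64584 ≈ 1560.9409 million.

$1561 million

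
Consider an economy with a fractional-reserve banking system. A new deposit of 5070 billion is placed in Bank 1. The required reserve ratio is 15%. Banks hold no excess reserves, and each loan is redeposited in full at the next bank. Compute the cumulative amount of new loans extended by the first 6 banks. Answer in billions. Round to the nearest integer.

Bank i lends (1 − rr)^i of the original deposit: Bank 1 lends 5070·0.8500 = 4309.5000, Bank 2 lends 5070·0.8500² = 3663.0750, and so on.
Summing a geometric series: total = 5070·[0.8500·(1 − 0.8500^6) / (1 − 0.8500)] ≈ 17894.4944 billion.

17894 billion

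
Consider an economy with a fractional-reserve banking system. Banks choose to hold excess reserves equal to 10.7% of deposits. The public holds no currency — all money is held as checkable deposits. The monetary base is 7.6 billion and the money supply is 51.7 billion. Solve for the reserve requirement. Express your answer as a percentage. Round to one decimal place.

Using m = M/MB = 51.7/7.6 ≈ 6.802632. Since m = (1 + c)/(c + rr + e), the denominator satisfies c + rr + e = (1 + c)/m = (1 + 0) / 6.802632 ≈ 0.147002.
With c = 0 and e = 0.107, the reserve requirement is 0.147002 − 0 − 0.107 = 0.040002.

4.0%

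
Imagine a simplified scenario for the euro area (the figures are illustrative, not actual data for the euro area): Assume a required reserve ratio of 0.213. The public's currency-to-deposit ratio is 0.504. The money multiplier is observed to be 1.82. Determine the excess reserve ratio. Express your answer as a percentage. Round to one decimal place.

Using m = 1.82. Since m = (1 + c)/(c + rr + e), the denominator satisfies c + rr + e = (1 + c)/m = (1 + 0.504) / 1.82 ≈ 0.826374.
With c = 0.504 and rr = 0.213, the excess reserve ratio is 0.826374 − 0.504 − 0.213 = 0.109374.

10.9%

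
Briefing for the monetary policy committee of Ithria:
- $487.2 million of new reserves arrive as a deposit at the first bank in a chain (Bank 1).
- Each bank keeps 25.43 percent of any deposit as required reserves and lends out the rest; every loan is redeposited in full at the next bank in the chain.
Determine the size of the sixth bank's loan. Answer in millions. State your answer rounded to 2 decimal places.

$83.77 million

Each bank lends a fraction (1 − rr) = 0.7457 of the deposit it receives, so Bank 6 receives 487.2·0.7457^5 and lends 487.2·0.7457^6 ≈ 83.7707 million.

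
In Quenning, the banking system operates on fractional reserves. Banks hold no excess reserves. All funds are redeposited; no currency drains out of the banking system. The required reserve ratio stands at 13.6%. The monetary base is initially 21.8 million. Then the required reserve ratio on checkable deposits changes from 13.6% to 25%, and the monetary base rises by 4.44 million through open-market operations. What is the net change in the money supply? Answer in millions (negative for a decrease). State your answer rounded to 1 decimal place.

Before: m₁ = 1 / (0.136) ≈ 7.3529, MB₁ = 21.8, so M₁ = 7.3529 × 21.8 ≈ 160.2932 million.
After: m₂ = 1 / (0.25) = 4, MB₂ = 21.8 + 4.44 = 26.24, so M₂ = 4 × 26.24 = 104.96 million.
ΔM = M₂ − M₁ = 104.96 − 160.2932 = -55.3332 million.

-55.3 million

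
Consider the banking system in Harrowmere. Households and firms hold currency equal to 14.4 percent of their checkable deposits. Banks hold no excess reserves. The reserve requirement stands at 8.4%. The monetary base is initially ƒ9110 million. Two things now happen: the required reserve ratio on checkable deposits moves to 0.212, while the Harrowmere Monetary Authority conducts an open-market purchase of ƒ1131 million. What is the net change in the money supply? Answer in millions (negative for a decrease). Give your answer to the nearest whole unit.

Before: m₁ = (1 + 0.144) / (0.084 + 0.144) ≈ 5.017544, MB₁ = 9110, so M₁ = 5.017544 × 9110 ≈ 45709.8258 million.
After: m₂ = (1 + 0.144) / (0.212 + 0.144) ≈ 3.213483, MB₂ = 9110 + 1131 = 10241, so M₂ = 3.213483 × 10241 ≈ 32909.2794 million.
ΔM = M₂ − M₁ = 32909.2794 − 45709.8258 = -12800.5464 million.

-12801 million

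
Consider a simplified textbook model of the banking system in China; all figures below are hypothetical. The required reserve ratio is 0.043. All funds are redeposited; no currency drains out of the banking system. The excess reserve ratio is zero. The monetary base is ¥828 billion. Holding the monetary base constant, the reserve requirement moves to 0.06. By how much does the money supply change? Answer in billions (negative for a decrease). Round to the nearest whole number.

-5456 billion

Initially m₁ = 1 / (0.043) ≈ 23.2558, so M₁ = 23.2558 × 828 = 19255.8024 billion.
After the change m₂ = 1 / (0.06) ≈ 16.6667, so M₂ = 16.6667 × 828 = 13800.0276 billion.
ΔM = M₂ − M₁ = 13800.0276 − 19255.8024 = -5455.7748 billion.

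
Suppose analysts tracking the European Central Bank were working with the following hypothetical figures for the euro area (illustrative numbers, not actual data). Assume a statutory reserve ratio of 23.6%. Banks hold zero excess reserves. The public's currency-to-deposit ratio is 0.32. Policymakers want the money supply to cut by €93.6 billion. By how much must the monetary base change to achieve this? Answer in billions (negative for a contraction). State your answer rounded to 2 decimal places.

The money multiplier is m = (1 + c) / (rr + c) = (1 + 0.32) / (0.236 + 0.32) ≈ 2.37410.
ΔMB = ΔM / m = (−93.6) / 2.37410 ≈ -39.4255 billion.

-39.43 billion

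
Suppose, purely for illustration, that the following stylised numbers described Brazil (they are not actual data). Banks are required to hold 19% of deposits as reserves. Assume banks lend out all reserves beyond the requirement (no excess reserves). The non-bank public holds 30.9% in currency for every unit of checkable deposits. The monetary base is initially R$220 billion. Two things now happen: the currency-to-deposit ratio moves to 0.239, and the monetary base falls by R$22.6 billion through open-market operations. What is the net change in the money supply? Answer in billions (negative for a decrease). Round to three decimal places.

Before: m₁ = (1 + 0.309) / (0.19 + 0.309) ≈ 2.6232465, MB₁ = 220, so M₁ = 2.6232465 × 220 ≈ 577.1142 billion.
After: m₂ = (1 + 0.239) / (0.19 + 0.239) ≈ 2.8881119, MB₂ = 220 − 22.6 = 197.4, so M₂ = 2.8881119 × 197.4 ≈ 570.1133 billion.
ΔM = M₂ − M₁ = 570.1133 − 577.1142 = -7.0009 billion.

-7.001 billion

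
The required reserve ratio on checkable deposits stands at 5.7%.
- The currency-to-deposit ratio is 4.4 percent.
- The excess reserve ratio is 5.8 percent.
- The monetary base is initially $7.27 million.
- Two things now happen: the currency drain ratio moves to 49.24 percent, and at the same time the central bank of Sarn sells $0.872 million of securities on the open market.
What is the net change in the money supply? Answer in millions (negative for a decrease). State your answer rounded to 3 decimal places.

-32.015 million

Before: m₁ = (1 + 0.044) / (0.057 + 0.058 + 0.044) ≈ 6.56604, MB₁ = 7.27, so M₁ = 6.56604 × 7.27 ≈ 47.7351 million.
After: m₂ = (1 + 0.4924) / (0.057 + 0.058 + 0.4924) ≈ 2.45703, MB₂ = 7.27 − 0.872 = 6.398, so M₂ = 2.45703 × 6.398 ≈ 15.7201 million.
ΔM = M₂ − M₁ = 15.7201 − 47.7351 = -32.015 million.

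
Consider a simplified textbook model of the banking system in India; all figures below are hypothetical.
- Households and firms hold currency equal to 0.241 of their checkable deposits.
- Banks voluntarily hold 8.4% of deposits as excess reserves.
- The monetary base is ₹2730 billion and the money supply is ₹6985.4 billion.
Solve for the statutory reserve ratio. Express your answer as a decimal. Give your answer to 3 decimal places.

Using m = M/MB = 6985.4/2730 ≈ 2.558755. Since m = (1 + c)/(c + rr + e), the denominator satisfies c + rr + e = (1 + c)/m = (1 + 0.241) / 2.558755 ≈ 0.485001.
With c = 0.241 and e = 0.084, the statutory reserve ratio is 0.485001 − 0.241 − 0.084 = 0.160001.

0.160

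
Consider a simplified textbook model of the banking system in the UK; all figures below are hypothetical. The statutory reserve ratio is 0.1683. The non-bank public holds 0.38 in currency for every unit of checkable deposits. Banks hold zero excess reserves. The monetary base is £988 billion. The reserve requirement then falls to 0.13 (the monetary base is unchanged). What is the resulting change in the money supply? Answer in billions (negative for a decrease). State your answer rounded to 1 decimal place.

Initially m₁ = (1 + 0.38) / (0.1683 + 0.38) ≈ 2.51687, so M₁ = 2.51687 × 988 ≈ 2486.6676 billion.
After the change m₂ = (1 + 0.38) / (0.13 + 0.38) ≈ 2.70588, so M₂ = 2.70588 × 988 ≈ 2673.4094 billion.
ΔM = M₂ − M₁ = 2673.4094 − 2486.6676 = 186.7418 billion.

£186.7 billion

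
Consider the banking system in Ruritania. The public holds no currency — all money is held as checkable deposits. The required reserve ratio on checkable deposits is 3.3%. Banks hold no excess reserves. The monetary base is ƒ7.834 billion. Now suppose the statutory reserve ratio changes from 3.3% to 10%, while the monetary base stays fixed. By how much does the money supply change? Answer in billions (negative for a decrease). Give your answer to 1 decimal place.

Initially m₁ = 1 / (0.033) ≈ 30.3030, so M₁ = 30.3030 × 7.834 ≈ 237.3937 billion.
After the change m₂ = 1 / (0.1) = 10, so M₂ = 10 × 7.834 = 78.34 billion.
ΔM = M₂ − M₁ = 78.34 − 237.3937 = -159.0537 billion.

-159.1 billion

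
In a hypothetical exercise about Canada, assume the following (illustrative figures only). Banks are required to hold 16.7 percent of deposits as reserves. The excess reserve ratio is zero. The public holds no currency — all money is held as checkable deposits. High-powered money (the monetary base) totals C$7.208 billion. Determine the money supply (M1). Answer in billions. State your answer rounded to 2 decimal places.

C$43.16 billion

With no currency drain or excess reserves, the money multiplier is m = 1/rr = 1/0.167 ≈ 5.9880.
Money supply M = m × MB = 5.9880 × 7.208 ≈ 43.1615 billion.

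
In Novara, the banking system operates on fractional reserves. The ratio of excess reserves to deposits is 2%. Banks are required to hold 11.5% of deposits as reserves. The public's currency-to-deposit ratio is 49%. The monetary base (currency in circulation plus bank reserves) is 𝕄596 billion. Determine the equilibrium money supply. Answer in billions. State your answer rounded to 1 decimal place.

The money multiplier is m = (1 + c) / (rr + e + c) = (1 + 0.49) / (0.115 + 0.02 + 0.49) = 2.38400.
So M = m × MB = 2.38400 × 596 = 1420.864 billion.

𝕄1420.9 billion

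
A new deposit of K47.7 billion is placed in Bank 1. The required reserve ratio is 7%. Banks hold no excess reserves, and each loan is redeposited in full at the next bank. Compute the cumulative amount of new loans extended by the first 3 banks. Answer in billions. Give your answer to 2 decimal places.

Bank i lends (1 − rr)^i of the original deposit: Bank 1 lends 47.7·0.9300 = 44.3610, Bank 2 lends 47.7·0.9300² ≈ 41.2557, and so on.
Summing a geometric series: total = 47.7·[0.9300·(1 − 0.9300^3) / (1 − 0.9300)] ≈ 123.9846 billion.

K123.98 billion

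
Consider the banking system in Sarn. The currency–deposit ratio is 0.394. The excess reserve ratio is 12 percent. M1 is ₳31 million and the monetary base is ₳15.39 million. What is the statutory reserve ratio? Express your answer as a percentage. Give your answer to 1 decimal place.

17.8%

Using m = M/MB = 31/15.39 ≈ 2.014295. Since m = (1 + c)/(c + rr + e), the denominator satisfies c + rr + e = (1 + c)/m = (1 + 0.394) / 2.014295 ≈ 0.692054.
With c = 0.394 and e = 0.12, the statutory reserve ratio is 0.692054 − 0.394 − 0.12 = 0.178054.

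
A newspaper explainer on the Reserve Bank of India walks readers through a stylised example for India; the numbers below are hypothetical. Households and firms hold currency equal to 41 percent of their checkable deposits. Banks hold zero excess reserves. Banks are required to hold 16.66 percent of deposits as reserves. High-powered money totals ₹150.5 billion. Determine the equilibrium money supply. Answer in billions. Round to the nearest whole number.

₹368 billion

The money multiplier is m = (1 + c) / (rr + c) = (1 + 0.41) / (0.1666 + 0.41) ≈ 2.4454.
So M = m × MB = 2.4454 × 150.5 = 368.0327 billion.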